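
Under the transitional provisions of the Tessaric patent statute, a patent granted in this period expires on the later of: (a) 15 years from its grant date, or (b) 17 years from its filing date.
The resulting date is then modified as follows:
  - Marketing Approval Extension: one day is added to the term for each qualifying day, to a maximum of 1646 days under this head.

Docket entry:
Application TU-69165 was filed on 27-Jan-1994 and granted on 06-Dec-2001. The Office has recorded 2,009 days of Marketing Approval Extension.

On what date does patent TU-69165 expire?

June 9, 2021

(a) grant + 15 years → 6 December 2016.
(b) filing + 17 years → 27 January 2011.
Later of the two: 6 December 2016.
Marketing Approval Extension: 2009 days claimed exceeds the 1646-day cap, so +1646 days → 9 June 2021.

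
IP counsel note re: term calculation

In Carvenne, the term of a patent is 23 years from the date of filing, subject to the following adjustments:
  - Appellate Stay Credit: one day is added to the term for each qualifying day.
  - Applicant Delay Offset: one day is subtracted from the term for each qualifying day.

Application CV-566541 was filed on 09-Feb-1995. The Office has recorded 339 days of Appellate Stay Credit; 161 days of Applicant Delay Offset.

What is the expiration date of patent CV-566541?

August 6, 2018

Base term: filing date + 23 years → 9 February 2018.
Appellate Stay Credit: +339 days → 14 January 2019.
Applicant Delay Offset: −161 days → 6 August 2018.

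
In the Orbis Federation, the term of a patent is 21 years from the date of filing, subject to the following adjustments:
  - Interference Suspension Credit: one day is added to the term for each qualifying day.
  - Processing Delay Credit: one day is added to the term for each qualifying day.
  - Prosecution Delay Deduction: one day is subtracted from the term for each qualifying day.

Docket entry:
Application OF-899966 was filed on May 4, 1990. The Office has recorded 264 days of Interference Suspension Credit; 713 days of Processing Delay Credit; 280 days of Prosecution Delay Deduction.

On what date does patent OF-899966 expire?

Base term: filing date + 21 years → 4 May 2011.
Interference Suspension Credit: +264 days → 23 January 2012.
Processing Delay Credit: +713 days → 5 January 2014.
Prosecution Delay Deduction: −280 days → 31 March 2013.

March 31, 2013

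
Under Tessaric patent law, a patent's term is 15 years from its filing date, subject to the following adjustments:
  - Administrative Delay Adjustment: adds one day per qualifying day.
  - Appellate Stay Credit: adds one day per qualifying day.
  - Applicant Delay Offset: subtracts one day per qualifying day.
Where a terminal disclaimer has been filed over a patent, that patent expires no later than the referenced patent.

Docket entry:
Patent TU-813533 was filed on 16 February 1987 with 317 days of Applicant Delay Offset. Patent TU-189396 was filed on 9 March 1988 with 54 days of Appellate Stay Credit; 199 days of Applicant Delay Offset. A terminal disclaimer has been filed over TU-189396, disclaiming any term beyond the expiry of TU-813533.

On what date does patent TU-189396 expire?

April 5, 2001

Natural term of TU-189396:
  Base: filing + 15 years → 9 March 2003.
  Appellate Stay Credit: +54 days → 2 May 2003.
  Applicant Delay Offset: −199 days → 15 October 2002.
Expiry of referenced patent TU-813533:
  Base: filing + 15 years → 16 February 2002.
  Applicant Delay Offset: −317 days → 5 April 2001.
Terminal disclaimer: TU-189396 expires on the earlier of 15 October 2002 and 5 April 2001.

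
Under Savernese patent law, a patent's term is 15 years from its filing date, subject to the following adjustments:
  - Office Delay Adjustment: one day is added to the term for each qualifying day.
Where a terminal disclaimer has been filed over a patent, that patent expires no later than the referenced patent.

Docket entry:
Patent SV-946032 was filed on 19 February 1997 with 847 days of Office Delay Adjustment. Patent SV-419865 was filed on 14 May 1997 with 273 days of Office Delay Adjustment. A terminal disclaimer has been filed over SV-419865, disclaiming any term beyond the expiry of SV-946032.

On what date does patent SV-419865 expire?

Natural term of SV-419865:
  Base: filing + 15 years → 14 May 2012.
  Office Delay Adjustment: +273 days → 11 February 2013.
Expiry of referenced patent SV-946032:
  Base: filing + 15 years → 19 February 2012.
  Office Delay Adjustment: +847 days → 15 June 2014.
Terminal disclaimer: SV-419865 expires on the earlier of 11 February 2013 and 15 June 2014.

February 11, 2013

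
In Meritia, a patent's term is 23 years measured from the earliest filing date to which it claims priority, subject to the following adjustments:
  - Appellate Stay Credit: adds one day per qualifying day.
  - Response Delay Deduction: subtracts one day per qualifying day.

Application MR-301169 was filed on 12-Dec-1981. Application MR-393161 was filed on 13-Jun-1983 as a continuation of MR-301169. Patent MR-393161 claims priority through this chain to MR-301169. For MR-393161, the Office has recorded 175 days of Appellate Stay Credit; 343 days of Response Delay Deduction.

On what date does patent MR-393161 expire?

June 27, 2004

Earliest priority filing: 12 December 1981.
Base term: 12 December 1981 + 23 years → 12 December 2004.
Appellate Stay Credit: +175 days → 5 June 2005.
Response Delay Deduction: −343 days → 27 June 2004.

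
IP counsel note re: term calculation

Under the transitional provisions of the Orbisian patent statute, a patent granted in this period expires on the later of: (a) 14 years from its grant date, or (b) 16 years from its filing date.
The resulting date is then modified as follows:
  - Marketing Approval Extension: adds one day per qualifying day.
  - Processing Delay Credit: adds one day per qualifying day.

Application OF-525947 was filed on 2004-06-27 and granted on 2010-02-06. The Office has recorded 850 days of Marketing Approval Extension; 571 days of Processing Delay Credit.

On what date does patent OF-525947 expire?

(a) grant + 14 years → 6 February 2024.
(b) filing + 16 years → 27 June 2020.
Later of the two: 6 February 2024.
Marketing Approval Extension: +850 days → 5 June 2026.
Processing Delay Credit: +571 days → 28 December 2027.

December 28, 2027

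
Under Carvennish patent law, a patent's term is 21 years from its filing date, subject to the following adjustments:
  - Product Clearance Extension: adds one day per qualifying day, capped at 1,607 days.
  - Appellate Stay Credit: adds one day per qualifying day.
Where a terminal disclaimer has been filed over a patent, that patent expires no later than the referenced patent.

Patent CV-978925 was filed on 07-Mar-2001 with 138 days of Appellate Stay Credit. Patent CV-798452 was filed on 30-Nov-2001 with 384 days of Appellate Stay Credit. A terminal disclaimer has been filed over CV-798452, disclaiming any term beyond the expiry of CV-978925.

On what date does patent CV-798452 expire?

Natural term of CV-798452:
  Base: filing + 21 years → 30 November 2022.
  Appellate Stay Credit: +384 days → 19 December 2023.
Expiry of referenced patent CV-978925:
  Base: filing + 21 years → 7 March 2022.
  Appellate Stay Credit: +138 days → 23 July 2022.
Terminal disclaimer: CV-798452 expires on the earlier of 19 December 2023 and 23 July 2022.

July 23, 2022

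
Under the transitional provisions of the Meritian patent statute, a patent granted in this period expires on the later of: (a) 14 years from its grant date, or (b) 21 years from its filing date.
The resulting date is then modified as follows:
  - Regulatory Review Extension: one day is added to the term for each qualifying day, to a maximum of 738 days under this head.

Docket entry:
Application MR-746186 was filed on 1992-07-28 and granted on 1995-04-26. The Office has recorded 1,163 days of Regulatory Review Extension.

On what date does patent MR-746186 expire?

2015-08-05

(a) grant + 14 years → 26 April 2009.
(b) filing + 21 years → 28 July 2013.
Later of the two: 28 July 2013.
Regulatory Review Extension: 1163 days claimed exceeds the 738-day cap, so +738 days → 5 August 2015.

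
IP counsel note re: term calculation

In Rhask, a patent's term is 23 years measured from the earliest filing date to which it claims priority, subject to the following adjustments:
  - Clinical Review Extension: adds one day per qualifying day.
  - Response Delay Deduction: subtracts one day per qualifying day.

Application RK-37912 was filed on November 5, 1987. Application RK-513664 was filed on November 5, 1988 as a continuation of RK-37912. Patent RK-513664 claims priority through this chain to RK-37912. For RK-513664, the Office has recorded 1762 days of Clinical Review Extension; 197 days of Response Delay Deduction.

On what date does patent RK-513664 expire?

2015-02-17

Earliest priority filing: 5 November 1987.
Base term: 5 November 1987 + 23 years → 5 November 2010.
Clinical Review Extension: +1762 days → 2 September 2015.
Response Delay Deduction: −197 days → 17 February 2015.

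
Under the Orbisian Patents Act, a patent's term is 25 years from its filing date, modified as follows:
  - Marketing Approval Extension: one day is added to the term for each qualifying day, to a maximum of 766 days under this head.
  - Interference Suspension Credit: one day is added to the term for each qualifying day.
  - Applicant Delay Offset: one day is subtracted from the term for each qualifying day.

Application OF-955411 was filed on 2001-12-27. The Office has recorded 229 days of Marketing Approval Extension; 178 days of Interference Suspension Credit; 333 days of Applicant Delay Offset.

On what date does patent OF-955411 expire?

2027-03-11

Base term: filing date + 25 years → 27 December 2026.
Marketing Approval Extension: 229 days (within the 766-day cap) → +229 days → 13 August 2027.
Interference Suspension Credit: +178 days → 7 February 2028.
Applicant Delay Offset: −333 days → 11 March 2027.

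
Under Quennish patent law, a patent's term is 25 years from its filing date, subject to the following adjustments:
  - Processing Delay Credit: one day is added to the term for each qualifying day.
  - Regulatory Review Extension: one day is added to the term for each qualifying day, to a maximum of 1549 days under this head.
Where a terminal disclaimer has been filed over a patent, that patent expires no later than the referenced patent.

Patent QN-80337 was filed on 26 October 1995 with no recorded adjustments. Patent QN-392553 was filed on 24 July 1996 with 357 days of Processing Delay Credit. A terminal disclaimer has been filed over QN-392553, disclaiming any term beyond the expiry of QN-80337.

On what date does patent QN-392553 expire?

October 26, 2020

Natural term of QN-392553:
  Base: filing + 25 years → 24 July 2021.
  Processing Delay Credit: +357 days → 16 July 2022.
Expiry of referenced patent QN-80337:
  Base: filing + 25 years → 26 October 2020.
Terminal disclaimer: QN-392553 expires on the earlier of 16 July 2022 and 26 October 2020.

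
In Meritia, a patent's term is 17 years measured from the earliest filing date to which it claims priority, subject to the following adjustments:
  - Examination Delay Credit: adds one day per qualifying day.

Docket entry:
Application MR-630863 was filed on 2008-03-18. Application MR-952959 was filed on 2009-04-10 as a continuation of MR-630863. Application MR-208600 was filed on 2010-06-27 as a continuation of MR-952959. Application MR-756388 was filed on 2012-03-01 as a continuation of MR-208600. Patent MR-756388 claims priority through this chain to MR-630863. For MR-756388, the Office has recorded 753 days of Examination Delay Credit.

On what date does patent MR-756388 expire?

2027-04-10

Earliest priority filing: 18 March 2008.
Base term: 18 March 2008 + 17 years → 18 March 2025.
Examination Delay Credit: +753 days → 10 April 2027.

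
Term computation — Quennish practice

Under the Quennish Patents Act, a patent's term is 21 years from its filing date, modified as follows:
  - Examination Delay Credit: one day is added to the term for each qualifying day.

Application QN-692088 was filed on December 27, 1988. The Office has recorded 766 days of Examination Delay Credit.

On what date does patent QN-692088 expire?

Base term: filing date + 21 years → 27 December 2009.
Examination Delay Credit: +766 days → 1 February 2012.

2012-02-01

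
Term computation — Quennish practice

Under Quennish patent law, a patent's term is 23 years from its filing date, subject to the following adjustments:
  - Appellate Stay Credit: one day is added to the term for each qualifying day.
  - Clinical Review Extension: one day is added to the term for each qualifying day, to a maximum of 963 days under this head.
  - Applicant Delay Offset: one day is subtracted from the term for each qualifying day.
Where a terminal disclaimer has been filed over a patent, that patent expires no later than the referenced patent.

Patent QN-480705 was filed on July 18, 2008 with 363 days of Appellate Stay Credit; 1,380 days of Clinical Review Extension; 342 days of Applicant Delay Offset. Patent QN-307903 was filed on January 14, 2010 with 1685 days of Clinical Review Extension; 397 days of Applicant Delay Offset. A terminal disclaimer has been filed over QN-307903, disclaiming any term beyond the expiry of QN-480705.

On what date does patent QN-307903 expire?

Natural term of QN-307903:
  Base: filing + 23 years → 14 January 2033.
  Clinical Review Extension: 1685 days claimed exceeds the 963-day cap, so +963 days → 4 September 2035.
  Applicant Delay Offset: −397 days → 3 August 2034.
Expiry of referenced patent QN-480705:
  Base: filing + 23 years → 18 July 2031.
  Appellate Stay Credit: +363 days → 15 July 2032.
  Clinical Review Extension: 1380 days claimed exceeds the 963-day cap, so +963 days → 5 March 2035.
  Applicant Delay Offset: −342 days → 28 March 2034.
Terminal disclaimer: QN-307903 expires on the earlier of 3 August 2034 and 28 March 2034.

March 28, 2034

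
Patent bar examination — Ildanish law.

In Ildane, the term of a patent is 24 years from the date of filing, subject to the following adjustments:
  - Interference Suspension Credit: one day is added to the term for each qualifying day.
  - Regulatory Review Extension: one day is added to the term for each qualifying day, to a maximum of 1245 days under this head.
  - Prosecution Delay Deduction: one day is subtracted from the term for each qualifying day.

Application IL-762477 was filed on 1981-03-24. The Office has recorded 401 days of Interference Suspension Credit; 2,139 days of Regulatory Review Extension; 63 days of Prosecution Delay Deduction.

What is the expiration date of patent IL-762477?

2009-07-24

Base term: filing date + 24 years → 24 March 2005.
Interference Suspension Credit: +401 days → 29 April 2006.
Regulatory Review Extension: 2139 days claimed exceeds the 1245-day cap, so +1245 days → 25 September 2009.
Prosecution Delay Deduction: −63 days → 24 July 2009.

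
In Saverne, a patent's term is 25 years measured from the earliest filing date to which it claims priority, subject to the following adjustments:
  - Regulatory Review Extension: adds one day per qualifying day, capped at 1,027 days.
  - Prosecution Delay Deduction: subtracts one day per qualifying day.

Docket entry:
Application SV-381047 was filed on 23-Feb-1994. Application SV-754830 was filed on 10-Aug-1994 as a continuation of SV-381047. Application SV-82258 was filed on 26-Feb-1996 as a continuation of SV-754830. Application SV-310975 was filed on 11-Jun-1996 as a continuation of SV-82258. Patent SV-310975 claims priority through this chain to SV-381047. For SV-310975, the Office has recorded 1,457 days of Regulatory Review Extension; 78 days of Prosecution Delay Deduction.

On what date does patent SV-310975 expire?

September 29, 2021

Earliest priority filing: 23 February 1994.
Base term: 23 February 1994 + 25 years → 23 February 2019.
Regulatory Review Extension: 1457 days claimed exceeds the 1027-day cap, so +1027 days → 16 December 2021.
Prosecution Delay Deduction: −78 days → 29 September 2021.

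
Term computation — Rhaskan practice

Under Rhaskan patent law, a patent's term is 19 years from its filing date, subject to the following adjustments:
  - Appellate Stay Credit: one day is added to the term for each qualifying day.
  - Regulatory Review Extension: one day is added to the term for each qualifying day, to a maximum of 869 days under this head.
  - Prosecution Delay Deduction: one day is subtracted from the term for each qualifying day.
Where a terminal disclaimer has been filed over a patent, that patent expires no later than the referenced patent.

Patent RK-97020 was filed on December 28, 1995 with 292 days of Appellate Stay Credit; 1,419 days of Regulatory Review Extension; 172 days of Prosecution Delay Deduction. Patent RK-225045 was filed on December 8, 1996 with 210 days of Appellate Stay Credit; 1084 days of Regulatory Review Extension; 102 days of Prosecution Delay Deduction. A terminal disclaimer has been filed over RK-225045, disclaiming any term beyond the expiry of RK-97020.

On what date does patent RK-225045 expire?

2017-09-12

Natural term of RK-225045:
  Base: filing + 19 years → 8 December 2015.
  Appellate Stay Credit: +210 days → 5 July 2016.
  Regulatory Review Extension: 1084 days claimed exceeds the 869-day cap, so +869 days → 21 November 2018.
  Prosecution Delay Deduction: −102 days → 11 August 2018.
Expiry of referenced patent RK-97020:
  Base: filing + 19 years → 28 December 2014.
  Appellate Stay Credit: +292 days → 16 October 2015.
  Regulatory Review Extension: 1419 days claimed exceeds the 869-day cap, so +869 days → 3 March 2018.
  Prosecution Delay Deduction: −172 days → 12 September 2017.
Terminal disclaimer: RK-225045 expires on the earlier of 11 August 2018 and 12 September 2017.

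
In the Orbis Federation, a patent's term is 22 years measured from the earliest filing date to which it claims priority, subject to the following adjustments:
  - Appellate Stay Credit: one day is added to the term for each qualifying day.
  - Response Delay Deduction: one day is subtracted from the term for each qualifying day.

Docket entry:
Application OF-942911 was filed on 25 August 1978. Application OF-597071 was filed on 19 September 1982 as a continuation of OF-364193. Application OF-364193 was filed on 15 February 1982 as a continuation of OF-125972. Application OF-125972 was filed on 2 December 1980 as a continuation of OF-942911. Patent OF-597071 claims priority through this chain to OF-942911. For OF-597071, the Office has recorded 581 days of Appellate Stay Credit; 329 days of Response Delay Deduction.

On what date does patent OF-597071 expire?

Earliest priority filing: 25 August 1978.
Base term: 25 August 1978 + 22 years → 25 August 2000.
Appellate Stay Credit: +581 days → 29 March 2002.
Response Delay Deduction: −329 days → 4 May 2001.

May 4, 2001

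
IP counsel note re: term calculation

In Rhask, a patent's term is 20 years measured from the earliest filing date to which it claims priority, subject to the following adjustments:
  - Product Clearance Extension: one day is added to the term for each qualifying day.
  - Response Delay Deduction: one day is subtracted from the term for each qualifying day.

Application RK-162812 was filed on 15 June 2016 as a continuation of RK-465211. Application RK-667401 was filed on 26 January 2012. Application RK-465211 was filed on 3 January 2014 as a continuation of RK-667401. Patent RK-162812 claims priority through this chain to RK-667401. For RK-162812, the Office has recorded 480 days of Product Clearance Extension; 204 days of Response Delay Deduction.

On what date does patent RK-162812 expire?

Earliest priority filing: 26 January 2012.
Base term: 26 January 2012 + 20 years → 26 January 2032.
Product Clearance Extension: +480 days → 20 May 2033.
Response Delay Deduction: −204 days → 28 October 2032.

2032-10-28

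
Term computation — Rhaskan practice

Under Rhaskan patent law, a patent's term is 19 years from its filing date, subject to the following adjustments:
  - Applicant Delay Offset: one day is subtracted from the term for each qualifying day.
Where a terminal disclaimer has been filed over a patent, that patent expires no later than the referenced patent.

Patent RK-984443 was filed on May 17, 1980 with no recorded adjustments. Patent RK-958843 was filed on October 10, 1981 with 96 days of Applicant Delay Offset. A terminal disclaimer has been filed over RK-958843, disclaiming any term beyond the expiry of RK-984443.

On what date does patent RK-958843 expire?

May 17, 1999

Natural term of RK-958843:
  Base: filing + 19 years → 10 October 2000.
  Applicant Delay Offset: −96 days → 6 July 2000.
Expiry of referenced patent RK-984443:
  Base: filing + 19 years → 17 May 1999.
Terminal disclaimer: RK-958843 expires on the earlier of 6 July 2000 and 17 May 1999.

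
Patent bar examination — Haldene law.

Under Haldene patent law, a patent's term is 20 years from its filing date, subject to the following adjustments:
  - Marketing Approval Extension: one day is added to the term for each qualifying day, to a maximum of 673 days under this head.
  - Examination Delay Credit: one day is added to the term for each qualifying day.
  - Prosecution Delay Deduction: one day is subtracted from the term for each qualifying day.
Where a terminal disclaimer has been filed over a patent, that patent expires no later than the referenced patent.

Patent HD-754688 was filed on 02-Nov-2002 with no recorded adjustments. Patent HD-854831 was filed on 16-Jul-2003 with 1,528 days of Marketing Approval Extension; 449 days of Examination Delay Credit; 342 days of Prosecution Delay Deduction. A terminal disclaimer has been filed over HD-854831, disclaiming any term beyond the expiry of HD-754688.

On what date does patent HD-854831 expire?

Natural term of HD-854831:
  Base: filing + 20 years → 16 July 2023.
  Marketing Approval Extension: 1528 days claimed exceeds the 673-day cap, so +673 days → 19 May 2025.
  Examination Delay Credit: +449 days → 11 August 2026.
  Prosecution Delay Deduction: −342 days → 3 September 2025.
Expiry of referenced patent HD-754688:
  Base: filing + 20 years → 2 November 2022.
Terminal disclaimer: HD-854831 expires on the earlier of 3 September 2025 and 2 November 2022.

November 2, 2022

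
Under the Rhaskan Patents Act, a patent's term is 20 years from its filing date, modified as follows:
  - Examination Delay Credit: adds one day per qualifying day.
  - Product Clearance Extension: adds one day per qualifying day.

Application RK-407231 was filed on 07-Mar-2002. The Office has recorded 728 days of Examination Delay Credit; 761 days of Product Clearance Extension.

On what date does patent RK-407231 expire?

2026-04-04

Base term: filing date + 20 years → 7 March 2022.
Examination Delay Credit: +728 days → 4 March 2024.
Product Clearance Extension: +761 days → 4 April 2026.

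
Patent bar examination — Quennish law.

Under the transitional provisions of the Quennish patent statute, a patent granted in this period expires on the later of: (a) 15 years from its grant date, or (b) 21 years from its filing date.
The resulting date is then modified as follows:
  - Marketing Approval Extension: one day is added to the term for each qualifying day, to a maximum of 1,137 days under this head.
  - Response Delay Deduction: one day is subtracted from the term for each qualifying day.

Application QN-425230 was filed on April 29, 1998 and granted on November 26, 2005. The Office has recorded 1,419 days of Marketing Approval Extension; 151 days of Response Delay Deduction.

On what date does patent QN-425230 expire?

2023-08-09

(a) grant + 15 years → 26 November 2020.
(b) filing + 21 years → 29 April 2019.
Later of the two: 26 November 2020.
Marketing Approval Extension: 1419 days claimed exceeds the 1137-day cap, so +1137 days → 7 January 2024.
Response Delay Deduction: −151 days → 9 August 2023.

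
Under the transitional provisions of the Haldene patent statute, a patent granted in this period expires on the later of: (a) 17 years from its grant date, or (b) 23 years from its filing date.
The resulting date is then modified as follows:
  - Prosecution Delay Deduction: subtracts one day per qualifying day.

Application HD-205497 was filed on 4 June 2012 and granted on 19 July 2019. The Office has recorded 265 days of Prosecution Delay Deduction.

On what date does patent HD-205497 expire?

(a) grant + 17 years → 19 July 2036.
(b) filing + 23 years → 4 June 2035.
Later of the two: 19 July 2036.
Prosecution Delay Deduction: −265 days → 28 October 2035.

2035-10-28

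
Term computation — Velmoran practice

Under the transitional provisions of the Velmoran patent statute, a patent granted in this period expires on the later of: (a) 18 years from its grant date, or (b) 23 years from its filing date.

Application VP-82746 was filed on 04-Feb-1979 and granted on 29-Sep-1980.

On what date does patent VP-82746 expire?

February 4, 2002

(a) grant + 18 years → 29 September 1998.
(b) filing + 23 years → 4 February 2002.
Later of the two: 4 February 2002.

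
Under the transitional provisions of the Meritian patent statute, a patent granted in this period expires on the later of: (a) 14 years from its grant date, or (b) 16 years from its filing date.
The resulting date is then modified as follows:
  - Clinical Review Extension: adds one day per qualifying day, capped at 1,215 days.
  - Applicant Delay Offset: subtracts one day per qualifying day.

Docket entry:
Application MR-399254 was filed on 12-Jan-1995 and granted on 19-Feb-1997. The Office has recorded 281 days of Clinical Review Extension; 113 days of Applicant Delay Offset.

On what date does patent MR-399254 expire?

2011-08-06

(a) grant + 14 years → 19 February 2011.
(b) filing + 16 years → 12 January 2011.
Later of the two: 19 February 2011.
Clinical Review Extension: 281 days (within the 1215-day cap) → +281 days → 27 November 2011.
Applicant Delay Offset: −113 days → 6 August 2011.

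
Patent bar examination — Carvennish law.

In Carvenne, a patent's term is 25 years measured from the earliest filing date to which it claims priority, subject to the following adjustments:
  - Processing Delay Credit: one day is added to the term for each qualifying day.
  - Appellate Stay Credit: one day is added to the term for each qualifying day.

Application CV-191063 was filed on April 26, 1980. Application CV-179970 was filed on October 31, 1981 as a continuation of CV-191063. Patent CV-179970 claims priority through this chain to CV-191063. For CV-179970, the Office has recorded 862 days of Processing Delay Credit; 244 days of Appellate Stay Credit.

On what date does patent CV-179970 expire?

Earliest priority filing: 26 April 1980.
Base term: 26 April 1980 + 25 years → 26 April 2005.
Processing Delay Credit: +862 days → 5 September 2007.
Appellate Stay Credit: +244 days → 6 May 2008.

2008-05-06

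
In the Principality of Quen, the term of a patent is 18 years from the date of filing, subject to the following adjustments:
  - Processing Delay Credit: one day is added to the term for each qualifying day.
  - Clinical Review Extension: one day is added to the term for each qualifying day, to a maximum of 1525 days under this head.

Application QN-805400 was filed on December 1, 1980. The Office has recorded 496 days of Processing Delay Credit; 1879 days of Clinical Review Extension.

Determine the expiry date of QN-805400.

June 13, 2004

Base term: filing date + 18 years → 1 December 1998.
Processing Delay Credit: +496 days → 10 April 2000.
Clinical Review Extension: 1879 days claimed exceeds the 1525-day cap, so +1525 days → 13 June 2004.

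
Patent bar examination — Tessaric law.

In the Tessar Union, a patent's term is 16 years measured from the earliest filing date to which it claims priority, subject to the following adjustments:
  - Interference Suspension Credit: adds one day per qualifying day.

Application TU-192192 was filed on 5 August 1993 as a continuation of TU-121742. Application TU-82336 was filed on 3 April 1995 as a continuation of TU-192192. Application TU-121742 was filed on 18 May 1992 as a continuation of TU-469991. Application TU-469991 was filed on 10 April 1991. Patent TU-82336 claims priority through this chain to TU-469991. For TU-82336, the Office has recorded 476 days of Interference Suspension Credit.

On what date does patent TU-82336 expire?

July 29, 2008

Earliest priority filing: 10 April 1991.
Base term: 10 April 1991 + 16 years → 10 April 2007.
Interference Suspension Credit: +476 days → 29 July 2008.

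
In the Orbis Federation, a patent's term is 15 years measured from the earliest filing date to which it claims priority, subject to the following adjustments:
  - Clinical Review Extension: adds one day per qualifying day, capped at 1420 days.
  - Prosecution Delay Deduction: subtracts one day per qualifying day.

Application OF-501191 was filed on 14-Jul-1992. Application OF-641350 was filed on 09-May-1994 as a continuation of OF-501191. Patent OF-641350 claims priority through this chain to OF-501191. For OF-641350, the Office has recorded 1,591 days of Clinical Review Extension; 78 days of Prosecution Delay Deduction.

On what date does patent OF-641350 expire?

Earliest priority filing: 14 July 1992.
Base term: 14 July 1992 + 15 years → 14 July 2007.
Clinical Review Extension: 1591 days claimed exceeds the 1420-day cap, so +1420 days → 3 June 2011.
Prosecution Delay Deduction: −78 days → 17 March 2011.

March 17, 2011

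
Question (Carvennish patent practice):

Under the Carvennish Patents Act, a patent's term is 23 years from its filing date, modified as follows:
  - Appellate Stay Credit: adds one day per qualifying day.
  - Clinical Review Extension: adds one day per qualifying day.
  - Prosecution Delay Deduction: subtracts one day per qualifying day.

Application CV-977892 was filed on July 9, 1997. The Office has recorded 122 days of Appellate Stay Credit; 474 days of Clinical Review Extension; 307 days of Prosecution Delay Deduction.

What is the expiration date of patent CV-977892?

Base term: filing date + 23 years → 9 July 2020.
Appellate Stay Credit: +122 days → 8 November 2020.
Clinical Review Extension: +474 days → 25 February 2022.
Prosecution Delay Deduction: −307 days → 24 April 2021.

April 24, 2021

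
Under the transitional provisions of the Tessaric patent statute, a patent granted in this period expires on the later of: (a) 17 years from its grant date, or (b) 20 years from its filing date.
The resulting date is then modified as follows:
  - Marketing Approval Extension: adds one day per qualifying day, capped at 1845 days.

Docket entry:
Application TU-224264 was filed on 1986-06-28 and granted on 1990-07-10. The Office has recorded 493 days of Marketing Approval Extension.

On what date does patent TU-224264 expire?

(a) grant + 17 years → 10 July 2007.
(b) filing + 20 years → 28 June 2006.
Later of the two: 10 July 2007.
Marketing Approval Extension: 493 days (within the 1845-day cap) → +493 days → 14 November 2008.

2008-11-14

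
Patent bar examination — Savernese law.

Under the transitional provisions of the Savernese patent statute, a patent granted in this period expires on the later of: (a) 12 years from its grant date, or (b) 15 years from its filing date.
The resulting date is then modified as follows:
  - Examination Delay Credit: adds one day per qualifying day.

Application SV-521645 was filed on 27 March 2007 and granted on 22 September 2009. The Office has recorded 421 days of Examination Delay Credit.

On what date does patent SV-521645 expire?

2023-05-22

(a) grant + 12 years → 22 September 2021.
(b) filing + 15 years → 27 March 2022.
Later of the two: 27 March 2022.
Examination Delay Credit: +421 days → 22 May 2023.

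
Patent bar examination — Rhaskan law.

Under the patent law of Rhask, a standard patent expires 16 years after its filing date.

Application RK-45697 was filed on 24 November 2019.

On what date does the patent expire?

November 24, 2035

Filing date + 16 years → 24 November 2035.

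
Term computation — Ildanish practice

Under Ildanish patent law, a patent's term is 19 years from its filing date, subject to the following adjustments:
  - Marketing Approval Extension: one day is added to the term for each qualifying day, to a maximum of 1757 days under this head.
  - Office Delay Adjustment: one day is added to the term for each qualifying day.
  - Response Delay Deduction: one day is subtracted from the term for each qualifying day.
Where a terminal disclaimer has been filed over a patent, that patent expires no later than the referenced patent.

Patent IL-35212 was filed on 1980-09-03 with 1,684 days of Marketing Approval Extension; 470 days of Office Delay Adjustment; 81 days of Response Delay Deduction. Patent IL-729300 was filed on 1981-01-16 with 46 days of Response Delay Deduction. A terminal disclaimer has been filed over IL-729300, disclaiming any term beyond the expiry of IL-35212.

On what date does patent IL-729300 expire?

December 1, 1999

Natural term of IL-729300:
  Base: filing + 19 years → 16 January 2000.
  Response Delay Deduction: −46 days → 1 December 1999.
Expiry of referenced patent IL-35212:
  Base: filing + 19 years → 3 September 1999.
  Marketing Approval Extension: 1684 days (within the 1757-day cap) → +1684 days → 13 April 2004.
  Office Delay Adjustment: +470 days → 27 July 2005.
  Response Delay Deduction: −81 days → 7 May 2005.
Terminal disclaimer: IL-729300 expires on the earlier of 1 December 1999 and 7 May 2005.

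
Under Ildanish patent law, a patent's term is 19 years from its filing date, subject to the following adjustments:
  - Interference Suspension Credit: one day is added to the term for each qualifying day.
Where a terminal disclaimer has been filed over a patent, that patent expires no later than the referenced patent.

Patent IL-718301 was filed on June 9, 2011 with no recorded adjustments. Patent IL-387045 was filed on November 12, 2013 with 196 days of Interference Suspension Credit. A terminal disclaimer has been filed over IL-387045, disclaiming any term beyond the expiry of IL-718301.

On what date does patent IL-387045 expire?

2030-06-09

Natural term of IL-387045:
  Base: filing + 19 years → 12 November 2032.
  Interference Suspension Credit: +196 days → 27 May 2033.
Expiry of referenced patent IL-718301:
  Base: filing + 19 years → 9 June 2030.
Terminal disclaimer: IL-387045 expires on the earlier of 27 May 2033 and 9 June 2030.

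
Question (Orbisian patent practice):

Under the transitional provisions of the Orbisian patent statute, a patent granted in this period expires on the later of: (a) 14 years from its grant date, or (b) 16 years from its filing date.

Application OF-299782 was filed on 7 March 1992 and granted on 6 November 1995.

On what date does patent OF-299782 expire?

(a) grant + 14 years → 6 November 2009.
(b) filing + 16 years → 7 March 2008.
Later of the two: 6 November 2009.

November 6, 2009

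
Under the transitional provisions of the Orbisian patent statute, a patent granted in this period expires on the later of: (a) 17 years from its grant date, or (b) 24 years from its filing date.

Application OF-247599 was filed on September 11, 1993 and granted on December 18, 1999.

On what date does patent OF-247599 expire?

(a) grant + 17 years → 18 December 2016.
(b) filing + 24 years → 11 September 2017.
Later of the two: 11 September 2017.

September 11, 2017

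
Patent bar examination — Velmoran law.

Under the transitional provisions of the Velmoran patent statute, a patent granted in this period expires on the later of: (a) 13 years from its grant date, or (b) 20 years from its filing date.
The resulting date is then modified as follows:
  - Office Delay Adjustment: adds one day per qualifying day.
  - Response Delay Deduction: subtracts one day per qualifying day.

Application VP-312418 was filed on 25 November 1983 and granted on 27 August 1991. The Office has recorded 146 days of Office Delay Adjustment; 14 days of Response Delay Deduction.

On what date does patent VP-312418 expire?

January 6, 2005

(a) grant + 13 years → 27 August 2004.
(b) filing + 20 years → 25 November 2003.
Later of the two: 27 August 2004.
Office Delay Adjustment: +146 days → 20 January 2005.
Response Delay Deduction: −14 days → 6 January 2005.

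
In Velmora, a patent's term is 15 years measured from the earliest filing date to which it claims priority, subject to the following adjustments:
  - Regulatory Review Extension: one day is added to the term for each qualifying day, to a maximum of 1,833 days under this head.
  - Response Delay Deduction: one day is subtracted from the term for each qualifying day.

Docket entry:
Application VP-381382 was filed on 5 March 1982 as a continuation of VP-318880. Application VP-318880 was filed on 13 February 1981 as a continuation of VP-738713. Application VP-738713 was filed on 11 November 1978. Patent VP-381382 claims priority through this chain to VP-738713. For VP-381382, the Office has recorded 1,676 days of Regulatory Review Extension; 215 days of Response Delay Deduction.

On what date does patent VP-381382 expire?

1997-11-11

Earliest priority filing: 11 November 1978.
Base term: 11 November 1978 + 15 years → 11 November 1993.
Regulatory Review Extension: 1676 days (within the 1833-day cap) → +1676 days → 14 June 1998.
Response Delay Deduction: −215 days → 11 November 1997.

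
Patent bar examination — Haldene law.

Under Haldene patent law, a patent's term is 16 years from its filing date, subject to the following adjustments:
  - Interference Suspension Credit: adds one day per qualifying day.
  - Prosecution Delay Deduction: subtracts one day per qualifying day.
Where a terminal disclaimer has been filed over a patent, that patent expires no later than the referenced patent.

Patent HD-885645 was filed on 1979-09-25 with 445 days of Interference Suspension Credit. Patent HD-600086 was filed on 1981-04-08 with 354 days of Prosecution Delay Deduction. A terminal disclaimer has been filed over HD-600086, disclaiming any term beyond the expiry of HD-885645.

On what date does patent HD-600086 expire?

1996-04-19

Natural term of HD-600086:
  Base: filing + 16 years → 8 April 1997.
  Prosecution Delay Deduction: −354 days → 19 April 1996.
Expiry of referenced patent HD-885645:
  Base: filing + 16 years → 25 September 1995.
  Interference Suspension Credit: +445 days → 13 December 1996.
Terminal disclaimer: HD-600086 expires on the earlier of 19 April 1996 and 13 December 1996.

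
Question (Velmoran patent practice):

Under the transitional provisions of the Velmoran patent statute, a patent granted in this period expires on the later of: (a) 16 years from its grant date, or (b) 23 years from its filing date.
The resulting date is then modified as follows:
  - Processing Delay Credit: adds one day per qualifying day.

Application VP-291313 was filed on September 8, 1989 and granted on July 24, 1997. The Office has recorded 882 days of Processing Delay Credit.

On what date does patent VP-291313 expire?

(a) grant + 16 years → 24 July 2013.
(b) filing + 23 years → 8 September 2012.
Later of the two: 24 July 2013.
Processing Delay Credit: +882 days → 23 December 2015.

2015-12-23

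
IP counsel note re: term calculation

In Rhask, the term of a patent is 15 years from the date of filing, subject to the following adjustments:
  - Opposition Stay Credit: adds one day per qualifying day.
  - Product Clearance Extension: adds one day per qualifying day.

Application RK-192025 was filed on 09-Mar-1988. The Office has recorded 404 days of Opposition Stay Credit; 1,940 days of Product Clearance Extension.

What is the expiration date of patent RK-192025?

2009-08-08

Base term: filing date + 15 years → 9 March 2003.
Opposition Stay Credit: +404 days → 16 April 2004.
Product Clearance Extension: +1940 days → 8 August 2009.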